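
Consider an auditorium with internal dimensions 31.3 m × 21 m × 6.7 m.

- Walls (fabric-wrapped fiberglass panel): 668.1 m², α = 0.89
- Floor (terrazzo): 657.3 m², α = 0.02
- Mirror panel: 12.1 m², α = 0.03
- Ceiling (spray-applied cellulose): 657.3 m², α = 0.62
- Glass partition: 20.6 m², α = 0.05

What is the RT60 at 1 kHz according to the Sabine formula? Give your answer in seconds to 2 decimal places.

Equivalent absorption area: A = 668.1·0.89 + 657.3·0.02 + 12.1·0.03 + 657.3·0.62 + 20.6·0.05 = 1016.674 m².
V = 31.3·21·6.7 = 4403.91 m³.
T = 0.161 V/A = 0.161·4403.91/1016.674 = 0.70 s.

0.70 s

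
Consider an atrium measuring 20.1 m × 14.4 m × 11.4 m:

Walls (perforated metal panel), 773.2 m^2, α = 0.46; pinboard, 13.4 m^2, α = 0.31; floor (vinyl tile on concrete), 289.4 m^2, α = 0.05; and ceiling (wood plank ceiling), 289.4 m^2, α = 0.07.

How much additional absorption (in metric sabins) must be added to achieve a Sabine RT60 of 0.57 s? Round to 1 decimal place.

537.4 sabins

Summing Sᵢαᵢ: 355.672 + 4.154 + 14.470 + 20.258 → A₁ = 394.554 sabins.
Target A₂ = 0.161·3299.616/0.57 = 931.997 sabins (V = 3299.616 m³).
Additional absorption ΔA = 931.997 − 394.554 = 537.4 sabins.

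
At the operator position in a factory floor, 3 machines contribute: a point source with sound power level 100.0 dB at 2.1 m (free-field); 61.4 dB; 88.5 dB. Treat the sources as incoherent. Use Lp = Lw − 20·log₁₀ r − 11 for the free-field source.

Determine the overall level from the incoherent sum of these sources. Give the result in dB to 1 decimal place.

89.5 dB

Source at 2.1 m: Lp = 100.0 − 20·log₁₀(2.1) − 11 = 82.6 dB.
Converting to relative power and adding: 10^(82.6/10) + 10^(61.4/10) + 10^(88.5/10) = 8.913e+08.
Combined level = 10 log₁₀(8.913e+08) = 89.5 dB.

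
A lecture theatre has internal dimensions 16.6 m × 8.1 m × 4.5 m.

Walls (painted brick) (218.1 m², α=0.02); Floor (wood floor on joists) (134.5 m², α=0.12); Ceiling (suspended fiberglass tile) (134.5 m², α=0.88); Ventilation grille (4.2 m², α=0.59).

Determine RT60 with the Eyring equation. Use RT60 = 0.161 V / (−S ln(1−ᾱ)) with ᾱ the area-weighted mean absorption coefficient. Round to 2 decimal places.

0.58 sec

Total surface area S = 218.1 + 134.5 + 134.5 + 4.2 = 491.3 m².
Absorption A = 218.1×0.02 + 134.5×0.12 + 134.5×0.88 + 4.2×0.59 = 141.340 sabins.
Mean coefficient ᾱ = A/S = 0.2877.
Eyring denominator: −S ln(1−ᾱ) = 166.677.
V = 16.6 × 8.1 × 4.5 = 605.07 m³.
RT60 = 0.161 × 605.07 / 166.677 = 0.58 s.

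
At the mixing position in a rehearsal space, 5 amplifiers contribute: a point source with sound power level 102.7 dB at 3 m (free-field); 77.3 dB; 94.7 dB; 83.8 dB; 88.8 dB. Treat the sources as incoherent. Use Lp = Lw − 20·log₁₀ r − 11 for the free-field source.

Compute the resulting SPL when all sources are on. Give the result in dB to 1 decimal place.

Source at 3 m: Lp = 102.7 − 20·log₁₀(3) − 11 = 82.2 dB.
Sum in the linear (power) domain: Σ 10^(Lᵢ/10) = 10^(82.2/10) + 10^(77.3/10) + 10^(94.7/10) + 10^(83.8/10) + 10^(88.8/10) = 4.169e+09.
Combined level = 10 log₁₀(4.169e+09) = 96.2 dB.

96.2 dB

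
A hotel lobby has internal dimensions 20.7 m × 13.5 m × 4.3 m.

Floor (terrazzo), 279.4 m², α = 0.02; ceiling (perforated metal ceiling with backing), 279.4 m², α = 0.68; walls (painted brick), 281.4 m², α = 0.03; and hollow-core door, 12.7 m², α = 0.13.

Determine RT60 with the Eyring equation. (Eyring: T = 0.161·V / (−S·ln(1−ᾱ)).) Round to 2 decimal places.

0.82 sec

S = Σ Sᵢ = 852.9 m².
Σ(Sᵢαᵢ) = 279.4·0.02 + 279.4·0.68 + 281.4·0.03 + 12.7·0.13 = 205.673.
ᾱ = 205.673 / 852.9 = 0.2411.
−S·ln(1−ᾱ) = −852.9 × ln(1 − 0.2411) = 235.303.
V = 20.7 × 13.5 × 4.3 = 1201.635 m³.
RT60 = 0.161 × 1201.635 / 235.303 = 0.82 s.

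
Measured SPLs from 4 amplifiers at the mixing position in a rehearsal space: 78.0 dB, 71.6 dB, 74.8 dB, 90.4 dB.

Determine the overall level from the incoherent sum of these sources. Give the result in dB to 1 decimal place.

Converting to relative power and adding: 10^(78.0/10) + 10^(71.6/10) + 10^(74.8/10) + 10^(90.4/10) = 1.204e+09.
L_total = 10·log₁₀(1.204e+09) = 90.8 dB.

90.8 dB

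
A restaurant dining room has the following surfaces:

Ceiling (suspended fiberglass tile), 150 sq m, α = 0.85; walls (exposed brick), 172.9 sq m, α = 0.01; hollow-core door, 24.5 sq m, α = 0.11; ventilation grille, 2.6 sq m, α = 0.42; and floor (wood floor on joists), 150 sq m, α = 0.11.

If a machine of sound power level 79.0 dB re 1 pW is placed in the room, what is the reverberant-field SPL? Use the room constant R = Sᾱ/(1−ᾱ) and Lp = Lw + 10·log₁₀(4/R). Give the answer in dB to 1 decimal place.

61.7 dB

A = 149.516 sabins; S = 500.0 sq m.
ᾱ = 0.2990, so room constant R = A/(1−ᾱ) = 213.290 sq m.
Lp = 79.0 + 10·log₁₀(4/213.290) = 79.0 + (-17.27) = 61.7 dB.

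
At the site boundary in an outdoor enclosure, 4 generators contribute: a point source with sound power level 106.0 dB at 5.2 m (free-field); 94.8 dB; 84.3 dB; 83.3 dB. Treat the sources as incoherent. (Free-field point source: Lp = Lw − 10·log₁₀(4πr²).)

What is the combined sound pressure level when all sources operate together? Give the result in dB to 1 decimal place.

95.6 dB

Source at 5.2 m: Lp = 106.0 − 10·log₁₀(4π·5.2²) = 106.0 − 10·log₁₀(339.795) = 80.7 dB.
Sum in the linear (power) domain: Σ 10^(Lᵢ/10) = 10^(80.7/10) + 10^(94.8/10) + 10^(84.3/10) + 10^(83.3/10) = 3.62e+09.
Combined level = 10 log₁₀(3.62e+09) = 95.6 dB.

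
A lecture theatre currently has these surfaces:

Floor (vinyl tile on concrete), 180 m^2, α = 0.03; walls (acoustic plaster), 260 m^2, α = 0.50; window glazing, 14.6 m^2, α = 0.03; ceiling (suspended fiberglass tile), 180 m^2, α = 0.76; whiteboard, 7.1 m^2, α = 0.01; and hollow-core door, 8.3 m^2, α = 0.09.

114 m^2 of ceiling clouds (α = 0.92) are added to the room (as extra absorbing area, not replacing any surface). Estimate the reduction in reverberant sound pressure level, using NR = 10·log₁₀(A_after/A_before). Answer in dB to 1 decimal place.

1.4 dB

A_before = Σ Sᵢαᵢ = 180×0.03 + 260×0.50 + 14.6×0.03 + 180×0.76 + 7.1×0.01 + 8.3×0.09 = 273.456 sabins.
Added absorption = 114 × 0.92 = 104.880 sabins.
New total A_after = 378.336 sabins.
NR = 10·log₁₀(378.336/273.456) = 1.4 dB.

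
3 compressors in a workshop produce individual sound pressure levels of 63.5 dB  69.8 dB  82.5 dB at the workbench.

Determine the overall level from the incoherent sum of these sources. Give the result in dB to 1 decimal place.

Σ 10^(Lᵢ/10) = 1.896e+08.
Back to dB: 10·log₁₀ Σ = 82.8 dB.

82.8 dB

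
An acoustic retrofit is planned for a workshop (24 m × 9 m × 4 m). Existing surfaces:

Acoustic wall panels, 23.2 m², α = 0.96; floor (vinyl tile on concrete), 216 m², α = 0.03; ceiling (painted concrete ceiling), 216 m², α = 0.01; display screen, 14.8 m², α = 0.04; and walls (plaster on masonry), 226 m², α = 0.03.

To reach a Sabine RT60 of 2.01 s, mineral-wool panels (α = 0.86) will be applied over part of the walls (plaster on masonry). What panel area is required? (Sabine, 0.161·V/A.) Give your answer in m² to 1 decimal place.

Equivalent absorption area: A₁ = 23.2·0.96 + 216·0.03 + 216·0.01 + 14.8·0.04 + 226·0.03 = 38.284 m².
Required A₂ = 0.161·864/2.01 = 69.206 sabins.
ΔA needed = 69.206 − 38.284 = 30.922 sabins.
Net gain per m²: Δα = 0.86 − 0.03 = 0.83.
Panel area = 30.922 / 0.83 = 37.3 m².

37.3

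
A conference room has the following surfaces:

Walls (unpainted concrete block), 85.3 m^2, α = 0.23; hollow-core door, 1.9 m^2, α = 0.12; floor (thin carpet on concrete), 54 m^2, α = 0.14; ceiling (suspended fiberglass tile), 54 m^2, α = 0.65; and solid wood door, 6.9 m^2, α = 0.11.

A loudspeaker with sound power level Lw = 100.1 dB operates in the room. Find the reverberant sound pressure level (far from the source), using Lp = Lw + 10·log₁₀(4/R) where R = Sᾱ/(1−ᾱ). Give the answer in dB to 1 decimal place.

A = 63.266 sabins; S = 202.1 m^2.
ᾱ = 0.3130, so room constant R = A/(1−ᾱ) = 92.090 m^2.
Lp = Lw + 10 log₁₀(4/R) = 100.1 -13.62 = 86.5 dB.

86.5 dB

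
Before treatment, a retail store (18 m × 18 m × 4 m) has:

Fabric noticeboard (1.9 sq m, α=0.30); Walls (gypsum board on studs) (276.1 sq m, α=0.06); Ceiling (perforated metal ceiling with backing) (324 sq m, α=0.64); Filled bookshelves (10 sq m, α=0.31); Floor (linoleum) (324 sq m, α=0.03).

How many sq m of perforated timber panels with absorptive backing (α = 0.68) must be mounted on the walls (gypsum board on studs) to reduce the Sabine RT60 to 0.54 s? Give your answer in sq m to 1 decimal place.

240.5

A₁ = Σ Sᵢαᵢ = 1.9·0.30 + 276.1·0.06 + 324·0.64 + 10·0.31 + 324·0.03 = 237.316 sabins.
Required A₂ = 0.161·1296/0.54 = 386.400 sabins.
Absorption to add: 386.400 − 237.316 = 149.084 sabins.
Net gain per sq m: Δα = 0.68 − 0.06 = 0.62.
Area = ΔA/Δα = 149.084/0.62 = 240.5 sq m.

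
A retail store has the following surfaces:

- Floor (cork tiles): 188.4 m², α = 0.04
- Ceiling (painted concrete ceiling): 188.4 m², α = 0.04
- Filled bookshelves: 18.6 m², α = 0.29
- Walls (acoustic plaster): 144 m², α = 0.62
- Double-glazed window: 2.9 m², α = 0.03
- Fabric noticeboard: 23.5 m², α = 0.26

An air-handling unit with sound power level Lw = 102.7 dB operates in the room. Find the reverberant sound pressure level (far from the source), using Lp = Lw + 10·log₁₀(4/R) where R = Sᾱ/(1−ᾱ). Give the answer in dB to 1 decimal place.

87.1 dB

Σ(Sᵢαᵢ) = 188.4×0.04 + 188.4×0.04 + 18.6×0.29 + 144×0.62 + 2.9×0.03 + 23.5×0.26 = 115.943; total area S = 565.8 m².
ᾱ = 115.943/565.8 = 0.2049; R = Sᾱ/(1−ᾱ) = 115.943/(1−0.2049) = 145.822 m².
Lp = Lw + 10 log₁₀(4/R) = 102.7 -15.62 = 87.1 dB.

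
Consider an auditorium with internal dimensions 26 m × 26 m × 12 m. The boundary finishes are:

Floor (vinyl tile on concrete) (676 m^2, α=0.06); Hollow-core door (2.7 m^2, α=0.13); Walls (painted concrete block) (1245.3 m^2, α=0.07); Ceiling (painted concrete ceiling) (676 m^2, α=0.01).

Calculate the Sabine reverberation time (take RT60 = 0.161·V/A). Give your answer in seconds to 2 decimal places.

Summing Sᵢαᵢ: 40.560 + 0.351 + 87.171 + 6.760 → A = 134.842 sabins.
Room volume: 8112 m³.
T = 0.161 V/A = 0.161·8112/134.842 = 9.69 s.

9.69 s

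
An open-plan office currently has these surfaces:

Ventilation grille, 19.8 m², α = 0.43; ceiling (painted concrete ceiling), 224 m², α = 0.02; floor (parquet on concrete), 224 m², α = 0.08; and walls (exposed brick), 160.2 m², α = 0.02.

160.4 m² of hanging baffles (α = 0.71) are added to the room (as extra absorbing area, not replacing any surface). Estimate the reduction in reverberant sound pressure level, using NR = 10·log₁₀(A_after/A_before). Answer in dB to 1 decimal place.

Summing Sᵢαᵢ: 8.514 + 4.480 + 17.920 + 3.204 → A_before = 34.118 sabins.
Treatment contributes 160.4·0.71 = 113.884 sabins.
New total A_after = 148.002 sabins.
Reduction = 10 log₁₀(A_after/A_before) = 10 log₁₀(4.3379) = 6.4 dB.

6.4 dB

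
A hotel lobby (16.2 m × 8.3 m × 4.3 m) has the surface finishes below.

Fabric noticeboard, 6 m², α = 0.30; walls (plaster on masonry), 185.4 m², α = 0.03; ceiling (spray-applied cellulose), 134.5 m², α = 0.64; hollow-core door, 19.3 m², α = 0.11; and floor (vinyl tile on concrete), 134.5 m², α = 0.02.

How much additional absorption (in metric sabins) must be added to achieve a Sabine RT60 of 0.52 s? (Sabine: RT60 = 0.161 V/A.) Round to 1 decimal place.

Summing Sᵢαᵢ: 1.800 + 5.562 + 86.080 + 2.123 + 2.690 → A₁ = 98.255 sabins.
V = 578.178 m³. Required absorption A₂ = 0.161 × 578.178 / 0.52 = 179.013 sabins.
ΔA = A₂ − A₁ = 179.013 − 98.255 = 80.8 sabins.

80.8 sabins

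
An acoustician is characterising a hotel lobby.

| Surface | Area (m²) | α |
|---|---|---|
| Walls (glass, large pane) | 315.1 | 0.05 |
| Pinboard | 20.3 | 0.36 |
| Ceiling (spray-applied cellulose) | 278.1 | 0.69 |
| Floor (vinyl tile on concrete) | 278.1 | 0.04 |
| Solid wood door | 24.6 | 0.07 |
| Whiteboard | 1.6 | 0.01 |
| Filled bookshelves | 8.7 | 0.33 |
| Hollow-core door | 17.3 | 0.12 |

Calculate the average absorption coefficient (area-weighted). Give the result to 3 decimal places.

0.247

Total surface area S = 943.8 m².
Σ(Sᵢαᵢ) = 315.1·0.05 + 20.3·0.36 + 278.1·0.69 + 278.1·0.04 + 24.6·0.07 + 1.6·0.01 + 8.7·0.33 + 17.3·0.12 = 232.761.
ᾱ = A/S = 0.247.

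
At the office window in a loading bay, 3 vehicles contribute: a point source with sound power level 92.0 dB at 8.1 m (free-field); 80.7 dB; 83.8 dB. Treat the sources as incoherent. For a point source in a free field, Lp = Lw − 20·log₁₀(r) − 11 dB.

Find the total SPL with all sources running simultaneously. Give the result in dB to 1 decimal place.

Source at 8.1 m: Lp = 92.0 − 20·log₁₀(8.1) − 11 = 62.8 dB.
Converting to relative power and adding: 10^(62.8/10) + 10^(80.7/10) + 10^(83.8/10) = 3.593e+08.
Back to dB: 10·log₁₀ Σ = 85.6 dB.

85.6 dB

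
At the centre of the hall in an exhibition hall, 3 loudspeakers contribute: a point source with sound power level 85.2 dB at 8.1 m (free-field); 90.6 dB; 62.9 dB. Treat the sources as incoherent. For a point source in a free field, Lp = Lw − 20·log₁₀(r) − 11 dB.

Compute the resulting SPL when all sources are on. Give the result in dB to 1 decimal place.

90.6 dB

Source at 8.1 m: Lp = 85.2 − 20·log₁₀(8.1) − 11 = 56.0 dB.
Converting to relative power and adding: 10^(56.0/10) + 10^(90.6/10) + 10^(62.9/10) = 1.151e+09.
L_total = 10·log₁₀(1.151e+09) = 90.6 dB.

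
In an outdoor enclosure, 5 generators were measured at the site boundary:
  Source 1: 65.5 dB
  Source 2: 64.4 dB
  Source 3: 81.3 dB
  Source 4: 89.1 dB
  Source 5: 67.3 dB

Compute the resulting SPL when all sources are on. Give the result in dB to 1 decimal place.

Converting to relative power and adding: 10^(65.5/10) + 10^(64.4/10) + 10^(81.3/10) + 10^(89.1/10) + 10^(67.3/10) = 9.594e+08.
Back to dB: 10·log₁₀ Σ = 89.8 dB.

89.8 dB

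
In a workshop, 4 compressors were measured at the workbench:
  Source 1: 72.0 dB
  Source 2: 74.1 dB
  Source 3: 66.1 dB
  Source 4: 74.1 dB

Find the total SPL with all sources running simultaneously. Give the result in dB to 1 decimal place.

78.5 dB

Sum in the linear (power) domain: Σ 10^(Lᵢ/10) = 10^(72.0/10) + 10^(74.1/10) + 10^(66.1/10) + 10^(74.1/10) = 7.133e+07.
L_total = 10·log₁₀(7.133e+07) = 78.5 dB.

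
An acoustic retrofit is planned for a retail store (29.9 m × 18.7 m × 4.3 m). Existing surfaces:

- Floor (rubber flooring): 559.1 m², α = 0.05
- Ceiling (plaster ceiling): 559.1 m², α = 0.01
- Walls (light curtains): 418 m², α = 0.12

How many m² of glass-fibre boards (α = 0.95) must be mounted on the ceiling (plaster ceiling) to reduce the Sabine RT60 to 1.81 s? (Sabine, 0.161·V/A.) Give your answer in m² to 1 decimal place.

138.5

Summing Sᵢαᵢ: 27.955 + 5.591 + 50.160 → A₁ = 83.706 sabins.
V = 2404.259 m³. Target absorption A₂ = 0.161 × 2404.259 / 1.81 = 213.860 sabins.
Absorption to add: 213.860 − 83.706 = 130.154 sabins.
Net gain per m²: Δα = 0.95 − 0.01 = 0.94.
Area = ΔA/Δα = 130.154/0.94 = 138.5 m².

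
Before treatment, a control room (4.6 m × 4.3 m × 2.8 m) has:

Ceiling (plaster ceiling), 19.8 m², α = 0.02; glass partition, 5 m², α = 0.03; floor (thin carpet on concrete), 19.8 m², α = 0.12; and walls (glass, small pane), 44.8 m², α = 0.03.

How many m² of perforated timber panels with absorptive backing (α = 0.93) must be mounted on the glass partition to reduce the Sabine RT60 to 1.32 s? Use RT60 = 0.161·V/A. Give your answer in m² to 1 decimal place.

2.8

Equivalent absorption area: A₁ = 19.8×0.02 + 5×0.03 + 19.8×0.12 + 44.8×0.03 = 4.266 m².
V = 55.384 m³. Target absorption A₂ = 0.161 × 55.384 / 1.32 = 6.755 sabins.
ΔA needed = 6.755 − 4.266 = 2.489 sabins.
Net gain per m²: Δα = 0.93 − 0.03 = 0.90.
Panel area = 2.489 / 0.90 = 2.8 m².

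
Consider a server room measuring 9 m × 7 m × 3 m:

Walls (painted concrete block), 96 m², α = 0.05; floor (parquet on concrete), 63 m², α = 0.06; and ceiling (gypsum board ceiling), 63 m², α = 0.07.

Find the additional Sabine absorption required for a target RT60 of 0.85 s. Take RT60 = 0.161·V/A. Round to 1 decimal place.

Summing Sᵢαᵢ: 4.800 + 3.780 + 4.410 → A₁ = 12.990 sabins.
V = 189 m³. Required absorption A₂ = 0.161 × 189 / 0.85 = 35.799 sabins.
Additional absorption ΔA = 35.799 − 12.990 = 22.8 sabins.

22.8 sabins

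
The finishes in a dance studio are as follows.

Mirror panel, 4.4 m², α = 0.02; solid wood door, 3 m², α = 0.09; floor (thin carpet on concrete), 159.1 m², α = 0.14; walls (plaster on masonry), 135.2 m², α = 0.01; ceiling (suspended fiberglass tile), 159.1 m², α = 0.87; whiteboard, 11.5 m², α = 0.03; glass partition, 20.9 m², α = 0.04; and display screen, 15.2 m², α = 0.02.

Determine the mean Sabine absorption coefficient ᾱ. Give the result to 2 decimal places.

0.32

S = Σ Sᵢ = 4.4 + 3 + 159.1 + 135.2 + 159.1 + 11.5 + 20.9 + 15.2 = 508.4 m².
Weighted sum Σ Sα = 163.886.
ᾱ = A/S = 0.32.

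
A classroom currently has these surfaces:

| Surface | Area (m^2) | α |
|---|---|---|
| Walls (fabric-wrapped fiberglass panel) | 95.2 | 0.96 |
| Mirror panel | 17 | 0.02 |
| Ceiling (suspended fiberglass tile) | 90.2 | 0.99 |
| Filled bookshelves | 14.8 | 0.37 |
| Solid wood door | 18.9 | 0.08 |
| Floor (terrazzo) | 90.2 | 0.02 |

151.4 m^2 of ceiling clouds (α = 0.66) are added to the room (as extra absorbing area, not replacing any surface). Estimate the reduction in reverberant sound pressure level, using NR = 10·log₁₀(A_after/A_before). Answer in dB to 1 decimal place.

1.8 dB

A_before = Σ Sᵢαᵢ = 95.2×0.96 + 17×0.02 + 90.2×0.99 + 14.8×0.37 + 18.9×0.08 + 90.2×0.02 = 189.822 sabins.
Added absorption = 151.4 × 0.66 = 99.924 sabins.
A_after = 189.822 + 99.924 = 289.746 sabins.
Reduction = 10 log₁₀(A_after/A_before) = 10 log₁₀(1.5264) = 1.8 dB.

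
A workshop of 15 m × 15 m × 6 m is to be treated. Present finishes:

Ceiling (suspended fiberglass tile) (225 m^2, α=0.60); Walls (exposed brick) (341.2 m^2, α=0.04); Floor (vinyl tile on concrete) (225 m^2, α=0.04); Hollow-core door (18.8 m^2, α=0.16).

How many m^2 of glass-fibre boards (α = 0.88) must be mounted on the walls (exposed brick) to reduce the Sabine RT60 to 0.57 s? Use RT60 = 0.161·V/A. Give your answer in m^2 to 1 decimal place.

Summing Sᵢαᵢ: 135.000 + 13.648 + 9.000 + 3.008 → A₁ = 160.656 sabins.
Required A₂ = 0.161·1350/0.57 = 381.316 sabins.
ΔA needed = 381.316 − 160.656 = 220.660 sabins.
Each m^2 of panel replacing the walls (exposed brick) adds (0.88 − 0.04) = 0.84 sabins.
Panel area = 220.660 / 0.84 = 262.7 m^2.

262.7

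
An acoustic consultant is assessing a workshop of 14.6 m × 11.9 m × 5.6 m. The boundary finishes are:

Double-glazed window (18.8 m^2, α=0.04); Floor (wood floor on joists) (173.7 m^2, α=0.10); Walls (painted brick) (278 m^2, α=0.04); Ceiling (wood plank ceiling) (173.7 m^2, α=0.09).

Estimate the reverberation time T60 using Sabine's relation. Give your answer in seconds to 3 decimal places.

3.491 s

Total absorption A = 18.8×0.04 + 173.7×0.10 + 278×0.04 + 173.7×0.09
  = 0.752 + 17.370 + 11.120 + 15.633 = 44.875 m^2 sabins.
V = 14.6·11.9·5.6 = 972.944 m³.
RT60 = 0.161 · V / A = 0.161 × 972.944 / 44.875 = 3.491 s.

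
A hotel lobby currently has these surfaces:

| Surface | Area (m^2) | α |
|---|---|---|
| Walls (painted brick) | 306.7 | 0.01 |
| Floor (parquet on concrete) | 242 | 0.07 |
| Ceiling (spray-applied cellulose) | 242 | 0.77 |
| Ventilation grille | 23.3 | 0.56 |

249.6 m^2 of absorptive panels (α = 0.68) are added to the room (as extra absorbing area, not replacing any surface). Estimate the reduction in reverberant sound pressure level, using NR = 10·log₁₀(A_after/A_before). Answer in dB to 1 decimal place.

2.5 dB

Summing Sᵢαᵢ: 3.067 + 16.940 + 186.340 + 13.048 → A_before = 219.395 sabins.
Added absorption = 249.6 × 0.68 = 169.728 sabins.
A_after = 219.395 + 169.728 = 389.123 sabins.
Reduction = 10 log₁₀(A_after/A_before) = 10 log₁₀(1.7736) = 2.5 dB.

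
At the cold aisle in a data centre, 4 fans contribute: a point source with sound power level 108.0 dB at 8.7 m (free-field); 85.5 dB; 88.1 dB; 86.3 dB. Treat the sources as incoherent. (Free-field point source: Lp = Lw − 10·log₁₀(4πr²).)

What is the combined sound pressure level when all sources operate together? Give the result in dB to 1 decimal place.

91.7 dB

Source at 8.7 m: Lp = 108.0 − 10·log₁₀(4π·8.7²) = 108.0 − 10·log₁₀(951.149) = 78.2 dB.
Converting to relative power and adding: 10^(78.2/10) + 10^(85.5/10) + 10^(88.1/10) + 10^(86.3/10) = 1.493e+09.
Back to dB: 10·log₁₀ Σ = 91.7 dB.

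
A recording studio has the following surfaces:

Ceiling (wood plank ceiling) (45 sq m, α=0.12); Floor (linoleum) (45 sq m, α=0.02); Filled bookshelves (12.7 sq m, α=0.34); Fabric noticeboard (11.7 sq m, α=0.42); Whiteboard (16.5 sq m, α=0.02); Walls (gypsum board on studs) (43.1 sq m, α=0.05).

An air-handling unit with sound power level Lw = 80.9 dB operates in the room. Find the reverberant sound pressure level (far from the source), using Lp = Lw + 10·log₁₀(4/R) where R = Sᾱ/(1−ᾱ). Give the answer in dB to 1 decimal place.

73.9 dB

Σ(Sᵢαᵢ) = 45×0.12 + 45×0.02 + 12.7×0.34 + 11.7×0.42 + 16.5×0.02 + 43.1×0.05 = 18.017; total area S = 174.0 sq m.
ᾱ = 18.017/174.0 = 0.1035; R = Sᾱ/(1−ᾱ) = 18.017/(1−0.1035) = 20.097 sq m.
Lp = Lw + 10 log₁₀(4/R) = 80.9 -7.01 = 73.9 dB.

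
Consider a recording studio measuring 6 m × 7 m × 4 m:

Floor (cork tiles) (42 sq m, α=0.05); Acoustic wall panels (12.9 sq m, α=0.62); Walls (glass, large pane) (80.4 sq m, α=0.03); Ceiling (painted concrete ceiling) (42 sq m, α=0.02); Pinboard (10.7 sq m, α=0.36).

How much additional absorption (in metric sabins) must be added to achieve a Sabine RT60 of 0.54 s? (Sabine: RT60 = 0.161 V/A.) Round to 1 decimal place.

32.9 sabins

Summing Sᵢαᵢ: 2.100 + 7.998 + 2.412 + 0.840 + 3.852 → A₁ = 17.202 sabins.
Target A₂ = 0.161·168/0.54 = 50.089 sabins (V = 168 m³).
Additional absorption ΔA = 50.089 − 17.202 = 32.9 sabins.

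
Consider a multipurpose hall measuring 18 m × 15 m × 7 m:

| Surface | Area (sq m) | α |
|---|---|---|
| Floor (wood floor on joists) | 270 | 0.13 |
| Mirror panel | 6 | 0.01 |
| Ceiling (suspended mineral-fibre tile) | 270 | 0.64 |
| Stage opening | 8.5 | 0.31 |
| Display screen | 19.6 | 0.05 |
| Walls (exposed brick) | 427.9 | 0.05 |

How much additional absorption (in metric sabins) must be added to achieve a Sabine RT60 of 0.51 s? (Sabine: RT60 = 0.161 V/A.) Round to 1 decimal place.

363.7 sabins

Summing Sᵢαᵢ: 35.100 + 0.060 + 172.800 + 2.635 + 0.980 + 21.395 → A₁ = 232.970 sabins.
Target A₂ = 0.161·1890/0.51 = 596.647 sabins (V = 1890 m³).
Additional absorption ΔA = 596.647 − 232.970 = 363.7 sabins.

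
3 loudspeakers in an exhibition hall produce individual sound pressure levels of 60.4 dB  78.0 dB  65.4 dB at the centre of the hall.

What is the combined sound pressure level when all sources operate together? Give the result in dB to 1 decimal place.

78.3 dB

Converting to relative power and adding: 10^(60.4/10) + 10^(78.0/10) + 10^(65.4/10) = 6.766e+07.
Back to dB: 10·log₁₀ Σ = 78.3 dB.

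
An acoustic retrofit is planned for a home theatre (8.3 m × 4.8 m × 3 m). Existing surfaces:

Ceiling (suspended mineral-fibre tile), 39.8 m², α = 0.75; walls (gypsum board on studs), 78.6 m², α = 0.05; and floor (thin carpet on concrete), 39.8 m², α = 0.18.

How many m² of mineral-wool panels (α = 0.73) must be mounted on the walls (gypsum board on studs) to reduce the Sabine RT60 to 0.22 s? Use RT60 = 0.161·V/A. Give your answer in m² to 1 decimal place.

A₁ = Σ Sᵢαᵢ = 39.8*0.75 + 78.6*0.05 + 39.8*0.18 = 40.944 sabins.
V = 119.52 m³. Target absorption A₂ = 0.161 × 119.52 / 0.22 = 87.467 sabins.
Absorption to add: 87.467 − 40.944 = 46.523 sabins.
Net gain per m²: Δα = 0.73 − 0.05 = 0.68.
Area = ΔA/Δα = 46.523/0.68 = 68.4 m².

68.4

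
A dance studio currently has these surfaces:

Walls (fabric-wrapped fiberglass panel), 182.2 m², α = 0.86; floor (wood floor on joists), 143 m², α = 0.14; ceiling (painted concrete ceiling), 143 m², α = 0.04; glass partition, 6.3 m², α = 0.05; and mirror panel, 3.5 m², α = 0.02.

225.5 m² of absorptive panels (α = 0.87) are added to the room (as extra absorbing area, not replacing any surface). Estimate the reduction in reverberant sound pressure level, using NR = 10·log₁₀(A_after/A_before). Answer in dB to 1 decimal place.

A_before = Σ Sᵢαᵢ = 182.2×0.86 + 143×0.14 + 143×0.04 + 6.3×0.05 + 3.5×0.02 = 182.817 sabins.
Added absorption = 225.5 × 0.87 = 196.185 sabins.
New total A_after = 379.002 sabins.
Reduction = 10 log₁₀(A_after/A_before) = 10 log₁₀(2.0731) = 3.2 dB.

3.2 dB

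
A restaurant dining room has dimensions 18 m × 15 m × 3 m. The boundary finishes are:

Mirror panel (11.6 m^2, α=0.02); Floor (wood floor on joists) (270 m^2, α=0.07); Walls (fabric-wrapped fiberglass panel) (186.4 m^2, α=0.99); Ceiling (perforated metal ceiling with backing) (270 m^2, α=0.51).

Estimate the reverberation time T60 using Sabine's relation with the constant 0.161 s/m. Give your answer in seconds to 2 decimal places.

0.38 s

Total absorption A = 11.6*0.02 + 270*0.07 + 186.4*0.99 + 270*0.51
  = 0.232 + 18.900 + 184.536 + 137.700 = 341.368 m^2 sabins.
Volume V = 18 × 15 × 3 = 810 m³.
Sabine: RT60 = 0.161 × 810 / 341.368 = 0.38 s.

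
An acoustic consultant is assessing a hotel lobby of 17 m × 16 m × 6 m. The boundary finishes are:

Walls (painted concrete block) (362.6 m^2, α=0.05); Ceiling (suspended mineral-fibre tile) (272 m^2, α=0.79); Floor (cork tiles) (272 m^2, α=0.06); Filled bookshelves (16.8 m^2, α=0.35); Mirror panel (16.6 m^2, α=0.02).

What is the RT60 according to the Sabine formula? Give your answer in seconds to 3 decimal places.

1.028 s

A = Σ Sᵢαᵢ = 362.6·0.05 + 272·0.79 + 272·0.06 + 16.8·0.35 + 16.6·0.02 = 255.542 sabins.
Room volume: 1632 m³.
RT60 = 0.161 · V / A = 0.161 × 1632 / 255.542 = 1.028 s.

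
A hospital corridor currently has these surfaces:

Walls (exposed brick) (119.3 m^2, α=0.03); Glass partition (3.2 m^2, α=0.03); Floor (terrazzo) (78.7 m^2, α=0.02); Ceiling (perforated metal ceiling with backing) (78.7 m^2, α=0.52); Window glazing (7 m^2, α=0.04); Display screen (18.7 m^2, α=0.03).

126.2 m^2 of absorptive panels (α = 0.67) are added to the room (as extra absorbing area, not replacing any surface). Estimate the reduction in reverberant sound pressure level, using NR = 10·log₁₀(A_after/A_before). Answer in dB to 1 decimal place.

Total absorption A_before = 119.3×0.03 + 3.2×0.03 + 78.7×0.02 + 78.7×0.52 + 7×0.04 + 18.7×0.03
  = 3.579 + 0.096 + 1.574 + 40.924 + 0.280 + 0.561 = 47.014 m^2 sabins.
Added absorption = 126.2 × 0.67 = 84.554 sabins.
New total A_after = 131.568 sabins.
NR = 10·log₁₀(131.568/47.014) = 4.5 dB.

4.5 dB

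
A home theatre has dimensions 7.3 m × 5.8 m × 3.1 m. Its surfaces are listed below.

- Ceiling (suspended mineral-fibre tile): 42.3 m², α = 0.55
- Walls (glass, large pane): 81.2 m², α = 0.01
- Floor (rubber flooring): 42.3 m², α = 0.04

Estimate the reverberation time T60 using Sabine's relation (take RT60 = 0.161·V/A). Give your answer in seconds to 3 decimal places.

Summing Sᵢαᵢ: 23.265 + 0.812 + 1.692 → A = 25.769 sabins.
V = 7.3·5.8·3.1 = 131.254 m³.
RT60 = 0.161 · V / A = 0.161 × 131.254 / 25.769 = 0.820 s.

0.820 sec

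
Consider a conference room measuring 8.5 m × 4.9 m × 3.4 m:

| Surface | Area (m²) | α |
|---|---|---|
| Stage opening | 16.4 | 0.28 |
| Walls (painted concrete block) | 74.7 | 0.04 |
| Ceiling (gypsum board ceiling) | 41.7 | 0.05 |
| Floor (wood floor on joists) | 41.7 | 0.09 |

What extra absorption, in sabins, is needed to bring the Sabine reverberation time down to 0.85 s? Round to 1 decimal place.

A₁ = Σ Sᵢαᵢ = 16.4*0.28 + 74.7*0.04 + 41.7*0.05 + 41.7*0.09 = 13.418 sabins.
Target A₂ = 0.161·141.61/0.85 = 26.823 sabins (V = 141.61 m³).
ΔA = A₂ − A₁ = 26.823 − 13.418 = 13.4 sabins.

13.4 sabins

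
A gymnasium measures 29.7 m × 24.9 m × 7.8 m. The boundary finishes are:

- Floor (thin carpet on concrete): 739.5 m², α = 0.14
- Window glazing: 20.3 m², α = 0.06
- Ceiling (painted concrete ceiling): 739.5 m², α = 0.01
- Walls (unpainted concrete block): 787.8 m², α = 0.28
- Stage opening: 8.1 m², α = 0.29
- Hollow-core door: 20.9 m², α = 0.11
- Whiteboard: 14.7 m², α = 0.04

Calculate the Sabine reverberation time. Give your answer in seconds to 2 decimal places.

A = Σ Sᵢαᵢ = 739.5*0.14 + 20.3*0.06 + 739.5*0.01 + 787.8*0.28 + 8.1*0.29 + 20.9*0.11 + 14.7*0.04 = 337.963 sabins.
Room volume: 5768.334 m³.
T = 0.161 V/A = 0.161·5768.334/337.963 = 2.75 s.

2.75 s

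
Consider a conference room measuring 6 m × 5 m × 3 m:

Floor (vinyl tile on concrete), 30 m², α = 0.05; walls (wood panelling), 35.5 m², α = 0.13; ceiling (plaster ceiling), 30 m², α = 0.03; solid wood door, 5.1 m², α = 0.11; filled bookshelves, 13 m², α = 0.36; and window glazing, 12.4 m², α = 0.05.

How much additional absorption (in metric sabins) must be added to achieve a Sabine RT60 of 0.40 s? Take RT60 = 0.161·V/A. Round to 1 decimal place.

Equivalent absorption area: A₁ = 30*0.05 + 35.5*0.13 + 30*0.03 + 5.1*0.11 + 13*0.36 + 12.4*0.05 = 12.876 m².
V = 90 m³. Required absorption A₂ = 0.161 × 90 / 0.40 = 36.225 sabins.
ΔA = A₂ − A₁ = 36.225 − 12.876 = 23.3 sabins.

23.3 sabins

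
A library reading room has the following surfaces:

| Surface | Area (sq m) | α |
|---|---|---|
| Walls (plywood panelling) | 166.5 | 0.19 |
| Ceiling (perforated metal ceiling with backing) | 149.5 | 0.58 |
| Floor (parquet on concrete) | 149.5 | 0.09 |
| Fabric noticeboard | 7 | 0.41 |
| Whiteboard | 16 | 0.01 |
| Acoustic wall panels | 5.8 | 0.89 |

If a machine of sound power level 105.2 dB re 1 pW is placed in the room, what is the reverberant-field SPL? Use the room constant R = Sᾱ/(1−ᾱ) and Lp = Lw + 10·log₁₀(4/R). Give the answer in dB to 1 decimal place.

88.3 dB

Σ(Sᵢαᵢ) = 166.5·0.19 + 149.5·0.58 + 149.5·0.09 + 7·0.41 + 16·0.01 + 5.8·0.89 = 139.992; total area S = 494.3 sq m.
ᾱ = 139.992/494.3 = 0.2832; R = Sᾱ/(1−ᾱ) = 139.992/(1−0.2832) = 195.301 sq m.
Lp = 105.2 + 10·log₁₀(4/195.301) = 105.2 + (-16.89) = 88.3 dB.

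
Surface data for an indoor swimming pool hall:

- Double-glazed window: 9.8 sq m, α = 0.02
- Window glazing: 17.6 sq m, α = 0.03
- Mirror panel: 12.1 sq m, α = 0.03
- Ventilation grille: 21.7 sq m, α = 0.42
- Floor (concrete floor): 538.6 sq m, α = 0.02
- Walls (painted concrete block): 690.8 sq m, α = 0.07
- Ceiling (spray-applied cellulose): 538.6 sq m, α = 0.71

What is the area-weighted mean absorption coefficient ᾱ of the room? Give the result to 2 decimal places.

S = Σ Sᵢ = 9.8 + 17.6 + 12.1 + 21.7 + 538.6 + 690.8 + 538.6 = 1829.2 sq m.
Σ(Sᵢαᵢ) = 9.8×0.02 + 17.6×0.03 + 12.1×0.03 + 21.7×0.42 + 538.6×0.02 + 690.8×0.07 + 538.6×0.71 = 451.735.
ᾱ = A/S = 0.25.

0.25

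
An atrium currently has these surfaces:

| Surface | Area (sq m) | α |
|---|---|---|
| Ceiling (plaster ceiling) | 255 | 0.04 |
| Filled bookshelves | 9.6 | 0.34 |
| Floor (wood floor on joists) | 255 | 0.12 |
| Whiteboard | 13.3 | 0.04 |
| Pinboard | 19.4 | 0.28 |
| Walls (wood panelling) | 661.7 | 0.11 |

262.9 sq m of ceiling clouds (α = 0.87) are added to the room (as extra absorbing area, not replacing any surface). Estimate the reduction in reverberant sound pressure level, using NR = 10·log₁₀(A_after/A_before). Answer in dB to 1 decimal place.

4.6 dB

Summing Sᵢαᵢ: 10.200 + 3.264 + 30.600 + 0.532 + 5.432 + 72.787 → A_before = 122.815 sabins.
Treatment contributes 262.9·0.87 = 228.723 sabins.
A_after = 122.815 + 228.723 = 351.538 sabins.
Reduction = 10 log₁₀(A_after/A_before) = 10 log₁₀(2.8623) = 4.6 dB.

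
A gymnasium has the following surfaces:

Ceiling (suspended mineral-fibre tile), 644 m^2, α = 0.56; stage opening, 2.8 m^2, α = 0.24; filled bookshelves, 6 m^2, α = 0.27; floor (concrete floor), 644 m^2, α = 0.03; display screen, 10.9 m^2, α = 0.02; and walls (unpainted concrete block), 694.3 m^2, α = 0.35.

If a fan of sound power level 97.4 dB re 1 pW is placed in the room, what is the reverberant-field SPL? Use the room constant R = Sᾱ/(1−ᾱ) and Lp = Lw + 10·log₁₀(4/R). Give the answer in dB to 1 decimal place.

A = 625.475 sabins; S = 2002.0 m^2.
ᾱ = 0.3124, so room constant R = A/(1−ᾱ) = 909.650 m^2.
Lp = Lw + 10 log₁₀(4/R) = 97.4 -23.57 = 73.8 dB.

73.8 dB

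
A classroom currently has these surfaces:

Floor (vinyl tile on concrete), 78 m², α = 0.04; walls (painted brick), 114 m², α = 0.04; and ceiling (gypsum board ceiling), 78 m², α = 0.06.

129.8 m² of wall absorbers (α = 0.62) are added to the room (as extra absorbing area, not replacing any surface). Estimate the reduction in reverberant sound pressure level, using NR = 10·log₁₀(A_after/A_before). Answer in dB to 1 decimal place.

8.8 dB

Equivalent absorption area: A_before = 78·0.04 + 114·0.04 + 78·0.06 = 12.360 m².
Treatment contributes 129.8·0.62 = 80.476 sabins.
A_after = 12.360 + 80.476 = 92.836 sabins.
NR = 10·log₁₀(92.836/12.360) = 8.8 dB.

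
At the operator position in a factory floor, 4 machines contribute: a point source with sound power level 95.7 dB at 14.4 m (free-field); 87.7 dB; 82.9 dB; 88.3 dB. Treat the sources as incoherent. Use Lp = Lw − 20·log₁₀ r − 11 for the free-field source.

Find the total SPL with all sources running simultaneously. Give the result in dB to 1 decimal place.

91.6 dB

Source at 14.4 m: Lp = 95.7 − 20·log₁₀(14.4) − 11 = 61.5 dB.
Σ 10^(Lᵢ/10) = 1.461e+09.
L_total = 10·log₁₀(1.461e+09) = 91.6 dB.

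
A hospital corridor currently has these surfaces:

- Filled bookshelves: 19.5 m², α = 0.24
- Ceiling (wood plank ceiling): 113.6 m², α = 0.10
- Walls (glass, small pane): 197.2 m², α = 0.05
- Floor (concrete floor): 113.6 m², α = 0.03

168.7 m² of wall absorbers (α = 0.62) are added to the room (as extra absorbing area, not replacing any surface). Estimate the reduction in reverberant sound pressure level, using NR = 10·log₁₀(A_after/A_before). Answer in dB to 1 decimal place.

6.6 dB

A_before = Σ Sᵢαᵢ = 19.5·0.24 + 113.6·0.10 + 197.2·0.05 + 113.6·0.03 = 29.308 sabins.
Added absorption = 168.7 × 0.62 = 104.594 sabins.
A_after = 29.308 + 104.594 = 133.902 sabins.
Reduction = 10 log₁₀(A_after/A_before) = 10 log₁₀(4.5688) = 6.6 dB.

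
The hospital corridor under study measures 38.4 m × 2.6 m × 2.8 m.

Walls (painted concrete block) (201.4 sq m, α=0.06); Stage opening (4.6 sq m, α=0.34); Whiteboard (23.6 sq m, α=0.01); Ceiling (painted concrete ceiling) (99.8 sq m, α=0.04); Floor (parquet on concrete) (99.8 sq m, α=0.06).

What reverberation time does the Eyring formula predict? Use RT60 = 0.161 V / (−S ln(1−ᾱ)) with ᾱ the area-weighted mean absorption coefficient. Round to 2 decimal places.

S = Σ Sᵢ = 429.2 sq m.
Absorption A = 201.4·0.06 + 4.6·0.34 + 23.6·0.01 + 99.8·0.04 + 99.8·0.06 = 23.864 sabins.
Mean coefficient ᾱ = A/S = 0.0556.
Eyring denominator: −S ln(1−ᾱ) = 24.553.
V = 38.4 × 2.6 × 2.8 = 279.552 m³.
T = 0.161·V/[−S·ln(1−ᾱ)] = 0.161·279.552/24.553 = 1.83 s.

1.83 s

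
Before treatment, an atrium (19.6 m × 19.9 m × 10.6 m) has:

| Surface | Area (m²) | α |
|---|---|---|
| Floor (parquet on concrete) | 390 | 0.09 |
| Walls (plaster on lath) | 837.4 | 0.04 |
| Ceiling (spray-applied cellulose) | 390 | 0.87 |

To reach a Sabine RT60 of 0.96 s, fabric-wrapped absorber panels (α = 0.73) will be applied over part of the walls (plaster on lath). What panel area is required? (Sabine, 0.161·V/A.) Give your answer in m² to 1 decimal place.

Equivalent absorption area: A₁ = 390×0.09 + 837.4×0.04 + 390×0.87 = 407.896 m².
V = 4134.424 m³. Target absorption A₂ = 0.161 × 4134.424 / 0.96 = 693.377 sabins.
ΔA needed = 693.377 − 407.896 = 285.481 sabins.
Each m² of panel replacing the walls (plaster on lath) adds (0.73 − 0.04) = 0.69 sabins.
Panel area = 285.481 / 0.69 = 413.7 m².

413.7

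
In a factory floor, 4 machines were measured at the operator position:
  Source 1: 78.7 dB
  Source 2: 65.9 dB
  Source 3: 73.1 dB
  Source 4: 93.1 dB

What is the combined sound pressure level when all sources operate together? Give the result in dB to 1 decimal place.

Converting to relative power and adding: 10^(78.7/10) + 10^(65.9/10) + 10^(73.1/10) + 10^(93.1/10) = 2.14e+09.
L_total = 10·log₁₀(2.14e+09) = 93.3 dB.

93.3 dB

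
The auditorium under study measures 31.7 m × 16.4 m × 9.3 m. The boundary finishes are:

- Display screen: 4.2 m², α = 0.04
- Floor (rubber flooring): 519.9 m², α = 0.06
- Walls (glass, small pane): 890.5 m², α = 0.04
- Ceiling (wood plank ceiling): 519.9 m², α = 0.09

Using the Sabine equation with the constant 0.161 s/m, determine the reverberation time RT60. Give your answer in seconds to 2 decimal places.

6.84 s

A = Σ Sᵢαᵢ = 4.2*0.04 + 519.9*0.06 + 890.5*0.04 + 519.9*0.09 = 113.773 sabins.
V = 31.7·16.4·9.3 = 4834.884 m³.
RT60 = 0.161 · V / A = 0.161 × 4834.884 / 113.773 = 6.84 s.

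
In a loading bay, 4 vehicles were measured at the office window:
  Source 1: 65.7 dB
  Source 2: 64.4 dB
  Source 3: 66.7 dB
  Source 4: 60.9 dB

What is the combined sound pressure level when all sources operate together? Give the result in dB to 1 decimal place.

Σ 10^(Lᵢ/10) = 1.238e+07.
Combined level = 10 log₁₀(1.238e+07) = 70.9 dB.

70.9 dB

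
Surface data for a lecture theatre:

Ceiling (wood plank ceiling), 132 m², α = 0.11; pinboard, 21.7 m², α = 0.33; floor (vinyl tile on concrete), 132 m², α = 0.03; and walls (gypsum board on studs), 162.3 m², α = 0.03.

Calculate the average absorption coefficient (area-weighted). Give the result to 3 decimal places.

Total surface area S = 448.0 m².
A = 132·0.11 + 21.7·0.33 + 132·0.03 + 162.3·0.03 = 30.510 sabins.
ᾱ = A/S = 0.068.

0.068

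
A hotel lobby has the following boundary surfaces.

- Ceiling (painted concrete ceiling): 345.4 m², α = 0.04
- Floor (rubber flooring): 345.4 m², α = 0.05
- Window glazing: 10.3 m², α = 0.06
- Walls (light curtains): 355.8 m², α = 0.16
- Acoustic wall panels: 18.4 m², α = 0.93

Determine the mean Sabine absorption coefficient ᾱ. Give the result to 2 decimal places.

0.10

S = Σ Sᵢ = 345.4 + 345.4 + 10.3 + 355.8 + 18.4 = 1075.3 m².
Weighted sum Σ Sα = 105.744.
ᾱ = 105.744 / 1075.3 = 0.10.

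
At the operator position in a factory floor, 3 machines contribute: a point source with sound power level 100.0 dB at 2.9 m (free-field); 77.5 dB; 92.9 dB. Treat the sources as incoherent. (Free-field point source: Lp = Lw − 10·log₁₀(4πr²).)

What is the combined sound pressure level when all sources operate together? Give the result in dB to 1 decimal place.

Source at 2.9 m: Lp = 100.0 − 10·log₁₀(4π·2.9²) = 100.0 − 10·log₁₀(105.683) = 79.8 dB.
Σ 10^(Lᵢ/10) = 2.102e+09.
Combined level = 10 log₁₀(2.102e+09) = 93.2 dB.

93.2 dB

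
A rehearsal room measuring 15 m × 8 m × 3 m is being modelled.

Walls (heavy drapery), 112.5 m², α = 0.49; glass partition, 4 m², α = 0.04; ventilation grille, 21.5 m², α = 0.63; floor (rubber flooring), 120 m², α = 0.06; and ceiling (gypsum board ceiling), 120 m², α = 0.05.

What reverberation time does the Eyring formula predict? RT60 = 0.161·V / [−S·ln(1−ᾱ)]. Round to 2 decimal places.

0.63 sec

S = Σ Sᵢ = 378.0 m².
Σ(Sᵢαᵢ) = 112.5·0.49 + 4·0.04 + 21.5·0.63 + 120·0.06 + 120·0.05 = 82.030.
ᾱ = 82.030 / 378.0 = 0.2170.
−S·ln(1−ᾱ) = −378.0 × ln(1 − 0.2170) = 92.467.
V = 15 × 8 × 3 = 360 m³.
RT60 = 0.161 × 360 / 92.467 = 0.63 s.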